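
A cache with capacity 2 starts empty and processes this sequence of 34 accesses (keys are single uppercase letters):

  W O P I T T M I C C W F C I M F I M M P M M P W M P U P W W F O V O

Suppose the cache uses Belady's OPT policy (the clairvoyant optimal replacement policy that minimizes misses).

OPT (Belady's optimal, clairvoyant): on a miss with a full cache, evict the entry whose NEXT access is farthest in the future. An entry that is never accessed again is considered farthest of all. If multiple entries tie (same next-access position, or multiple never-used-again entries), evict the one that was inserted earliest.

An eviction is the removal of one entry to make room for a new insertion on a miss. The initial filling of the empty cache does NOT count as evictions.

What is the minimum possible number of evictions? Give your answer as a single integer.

Answer: 18

Derivation:
OPT (Belady) simulation (capacity=2):
  1. access W: MISS. Cache: [W]
  2. access O: MISS. Cache: [W O]
  3. access P: MISS, evict O (next use: step 32). Cache: [W P]
  4. access I: MISS, evict P (next use: step 20). Cache: [W I]
  5. access T: MISS, evict W (next use: step 11). Cache: [I T]
  6. access T: HIT. Next use of T: never. Cache: [I T]
  7. access M: MISS, evict T (next use: never). Cache: [I M]
  8. access I: HIT. Next use of I: step 14. Cache: [I M]
  9. access C: MISS, evict M (next use: step 15). Cache: [I C]
  10. access C: HIT. Next use of C: step 13. Cache: [I C]
  11. access W: MISS, evict I (next use: step 14). Cache: [C W]
  12. access F: MISS, evict W (next use: step 24). Cache: [C F]
  13. access C: HIT. Next use of C: never. Cache: [C F]
  14. access I: MISS, evict C (next use: never). Cache: [F I]
  15. access M: MISS, evict I (next use: step 17). Cache: [F M]
  16. access F: HIT. Next use of F: step 31. Cache: [F M]
  17. access I: MISS, evict F (next use: step 31). Cache: [M I]
  18. access M: HIT. Next use of M: step 19. Cache: [M I]
  19. access M: HIT. Next use of M: step 21. Cache: [M I]
  20. access P: MISS, evict I (next use: never). Cache: [M P]
  21. access M: HIT. Next use of M: step 22. Cache: [M P]
  22. access M: HIT. Next use of M: step 25. Cache: [M P]
  23. access P: HIT. Next use of P: step 26. Cache: [M P]
  24. access W: MISS, evict P (next use: step 26). Cache: [M W]
  25. access M: HIT. Next use of M: never. Cache: [M W]
  26. access P: MISS, evict M (next use: never). Cache: [W P]
  27. access U: MISS, evict W (next use: step 29). Cache: [P U]
  28. access P: HIT. Next use of P: never. Cache: [P U]
  29. access W: MISS, evict P (next use: never). Cache: [U W]
  30. access W: HIT. Next use of W: never. Cache: [U W]
  31. access F: MISS, evict U (next use: never). Cache: [W F]
  32. access O: MISS, evict W (next use: never). Cache: [F O]
  33. access V: MISS, evict F (next use: never). Cache: [O V]
  34. access O: HIT. Next use of O: never. Cache: [O V]
Total: 14 hits, 20 misses, 18 evictions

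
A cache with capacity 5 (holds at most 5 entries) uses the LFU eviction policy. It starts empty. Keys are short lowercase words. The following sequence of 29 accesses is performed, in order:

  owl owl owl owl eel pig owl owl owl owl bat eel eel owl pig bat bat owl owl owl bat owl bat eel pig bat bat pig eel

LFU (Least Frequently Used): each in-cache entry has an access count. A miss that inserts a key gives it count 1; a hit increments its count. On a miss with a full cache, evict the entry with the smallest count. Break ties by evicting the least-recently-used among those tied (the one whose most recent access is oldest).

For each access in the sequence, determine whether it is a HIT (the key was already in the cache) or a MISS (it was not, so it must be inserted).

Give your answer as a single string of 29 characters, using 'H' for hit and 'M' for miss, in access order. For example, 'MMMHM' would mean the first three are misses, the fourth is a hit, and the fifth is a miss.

LFU simulation (capacity=5):
  1. access owl: MISS. Cache: [owl(c=1)]
  2. access owl: HIT, count now 2. Cache: [owl(c=2)]
  3. access owl: HIT, count now 3. Cache: [owl(c=3)]
  4. access owl: HIT, count now 4. Cache: [owl(c=4)]
  5. access eel: MISS. Cache: [eel(c=1) owl(c=4)]
  6. access pig: MISS. Cache: [eel(c=1) pig(c=1) owl(c=4)]
  7. access owl: HIT, count now 5. Cache: [eel(c=1) pig(c=1) owl(c=5)]
  8. access owl: HIT, count now 6. Cache: [eel(c=1) pig(c=1) owl(c=6)]
  9. access owl: HIT, count now 7. Cache: [eel(c=1) pig(c=1) owl(c=7)]
  10. access owl: HIT, count now 8. Cache: [eel(c=1) pig(c=1) owl(c=8)]
  11. access bat: MISS. Cache: [eel(c=1) pig(c=1) bat(c=1) owl(c=8)]
  12. access eel: HIT, count now 2. Cache: [pig(c=1) bat(c=1) eel(c=2) owl(c=8)]
  13. access eel: HIT, count now 3. Cache: [pig(c=1) bat(c=1) eel(c=3) owl(c=8)]
  14. access owl: HIT, count now 9. Cache: [pig(c=1) bat(c=1) eel(c=3) owl(c=9)]
  15. access pig: HIT, count now 2. Cache: [bat(c=1) pig(c=2) eel(c=3) owl(c=9)]
  16. access bat: HIT, count now 2. Cache: [pig(c=2) bat(c=2) eel(c=3) owl(c=9)]
  17. access bat: HIT, count now 3. Cache: [pig(c=2) eel(c=3) bat(c=3) owl(c=9)]
  18. access owl: HIT, count now 10. Cache: [pig(c=2) eel(c=3) bat(c=3) owl(c=10)]
  19. access owl: HIT, count now 11. Cache: [pig(c=2) eel(c=3) bat(c=3) owl(c=11)]
  20. access owl: HIT, count now 12. Cache: [pig(c=2) eel(c=3) bat(c=3) owl(c=12)]
  21. access bat: HIT, count now 4. Cache: [pig(c=2) eel(c=3) bat(c=4) owl(c=12)]
  22. access owl: HIT, count now 13. Cache: [pig(c=2) eel(c=3) bat(c=4) owl(c=13)]
  23. access bat: HIT, count now 5. Cache: [pig(c=2) eel(c=3) bat(c=5) owl(c=13)]
  24. access eel: HIT, count now 4. Cache: [pig(c=2) eel(c=4) bat(c=5) owl(c=13)]
  25. access pig: HIT, count now 3. Cache: [pig(c=3) eel(c=4) bat(c=5) owl(c=13)]
  26. access bat: HIT, count now 6. Cache: [pig(c=3) eel(c=4) bat(c=6) owl(c=13)]
  27. access bat: HIT, count now 7. Cache: [pig(c=3) eel(c=4) bat(c=7) owl(c=13)]
  28. access pig: HIT, count now 4. Cache: [eel(c=4) pig(c=4) bat(c=7) owl(c=13)]
  29. access eel: HIT, count now 5. Cache: [pig(c=4) eel(c=5) bat(c=7) owl(c=13)]
Total: 25 hits, 4 misses, 0 evictions

Answer: MHHHMMHHHHMHHHHHHHHHHHHHHHHHH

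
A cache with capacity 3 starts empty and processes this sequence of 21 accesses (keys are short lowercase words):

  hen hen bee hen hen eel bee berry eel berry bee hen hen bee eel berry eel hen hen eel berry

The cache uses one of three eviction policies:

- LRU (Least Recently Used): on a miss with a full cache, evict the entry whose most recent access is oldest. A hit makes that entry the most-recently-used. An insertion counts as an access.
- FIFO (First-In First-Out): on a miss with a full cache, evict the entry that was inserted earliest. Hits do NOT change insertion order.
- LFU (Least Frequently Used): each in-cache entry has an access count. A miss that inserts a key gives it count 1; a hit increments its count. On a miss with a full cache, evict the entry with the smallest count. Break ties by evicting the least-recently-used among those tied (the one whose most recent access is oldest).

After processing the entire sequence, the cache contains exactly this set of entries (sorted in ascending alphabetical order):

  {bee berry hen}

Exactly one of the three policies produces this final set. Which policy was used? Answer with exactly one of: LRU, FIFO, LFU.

Simulating under each policy and comparing final sets:
  LRU: final set = {berry eel hen} -> differs
  FIFO: final set = {berry eel hen} -> differs
  LFU: final set = {bee berry hen} -> MATCHES target
Only LFU produces the target set.

Answer: LFU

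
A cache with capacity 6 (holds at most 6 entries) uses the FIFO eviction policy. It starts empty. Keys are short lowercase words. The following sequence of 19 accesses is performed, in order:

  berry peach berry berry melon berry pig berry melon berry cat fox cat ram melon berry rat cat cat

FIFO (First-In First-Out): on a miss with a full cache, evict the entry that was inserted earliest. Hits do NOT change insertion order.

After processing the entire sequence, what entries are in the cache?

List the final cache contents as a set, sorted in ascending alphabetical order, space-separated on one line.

FIFO simulation (capacity=6):
  1. access berry: MISS. Cache (old->new): [berry]
  2. access peach: MISS. Cache (old->new): [berry peach]
  3. access berry: HIT. Cache (old->new): [berry peach]
  4. access berry: HIT. Cache (old->new): [berry peach]
  5. access melon: MISS. Cache (old->new): [berry peach melon]
  6. access berry: HIT. Cache (old->new): [berry peach melon]
  7. access pig: MISS. Cache (old->new): [berry peach melon pig]
  8. access berry: HIT. Cache (old->new): [berry peach melon pig]
  9. access melon: HIT. Cache (old->new): [berry peach melon pig]
  10. access berry: HIT. Cache (old->new): [berry peach melon pig]
  11. access cat: MISS. Cache (old->new): [berry peach melon pig cat]
  12. access fox: MISS. Cache (old->new): [berry peach melon pig cat fox]
  13. access cat: HIT. Cache (old->new): [berry peach melon pig cat fox]
  14. access ram: MISS, evict berry. Cache (old->new): [peach melon pig cat fox ram]
  15. access melon: HIT. Cache (old->new): [peach melon pig cat fox ram]
  16. access berry: MISS, evict peach. Cache (old->new): [melon pig cat fox ram berry]
  17. access rat: MISS, evict melon. Cache (old->new): [pig cat fox ram berry rat]
  18. access cat: HIT. Cache (old->new): [pig cat fox ram berry rat]
  19. access cat: HIT. Cache (old->new): [pig cat fox ram berry rat]
Total: 10 hits, 9 misses, 3 evictions

Answer: berry cat fox pig ram rat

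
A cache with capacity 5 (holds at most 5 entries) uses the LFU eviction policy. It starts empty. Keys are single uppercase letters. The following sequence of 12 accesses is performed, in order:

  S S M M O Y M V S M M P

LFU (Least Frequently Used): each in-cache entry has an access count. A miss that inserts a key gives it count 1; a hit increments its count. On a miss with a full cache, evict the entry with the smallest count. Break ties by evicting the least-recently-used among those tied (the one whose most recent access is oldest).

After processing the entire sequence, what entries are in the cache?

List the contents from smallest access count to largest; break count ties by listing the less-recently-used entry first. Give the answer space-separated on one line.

Answer: Y V P S M

Derivation:
LFU simulation (capacity=5):
  1. access S: MISS. Cache: [S(c=1)]
  2. access S: HIT, count now 2. Cache: [S(c=2)]
  3. access M: MISS. Cache: [M(c=1) S(c=2)]
  4. access M: HIT, count now 2. Cache: [S(c=2) M(c=2)]
  5. access O: MISS. Cache: [O(c=1) S(c=2) M(c=2)]
  6. access Y: MISS. Cache: [O(c=1) Y(c=1) S(c=2) M(c=2)]
  7. access M: HIT, count now 3. Cache: [O(c=1) Y(c=1) S(c=2) M(c=3)]
  8. access V: MISS. Cache: [O(c=1) Y(c=1) V(c=1) S(c=2) M(c=3)]
  9. access S: HIT, count now 3. Cache: [O(c=1) Y(c=1) V(c=1) M(c=3) S(c=3)]
  10. access M: HIT, count now 4. Cache: [O(c=1) Y(c=1) V(c=1) S(c=3) M(c=4)]
  11. access M: HIT, count now 5. Cache: [O(c=1) Y(c=1) V(c=1) S(c=3) M(c=5)]
  12. access P: MISS, evict O(c=1). Cache: [Y(c=1) V(c=1) P(c=1) S(c=3) M(c=5)]
Total: 6 hits, 6 misses, 1 evictions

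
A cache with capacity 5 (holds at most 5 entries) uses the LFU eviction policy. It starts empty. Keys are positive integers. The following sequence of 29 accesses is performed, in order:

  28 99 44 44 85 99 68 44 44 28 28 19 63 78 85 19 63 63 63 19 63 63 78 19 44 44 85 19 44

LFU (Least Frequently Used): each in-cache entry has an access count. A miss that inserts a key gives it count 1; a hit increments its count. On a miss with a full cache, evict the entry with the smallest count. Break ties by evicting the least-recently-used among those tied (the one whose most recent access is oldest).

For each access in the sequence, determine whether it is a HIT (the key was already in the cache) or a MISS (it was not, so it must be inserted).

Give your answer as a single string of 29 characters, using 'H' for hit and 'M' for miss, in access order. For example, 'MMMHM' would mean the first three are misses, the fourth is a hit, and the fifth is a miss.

Answer: MMMHMHMHHHHMMMMMMHHHHHMHHHMHH

Derivation:
LFU simulation (capacity=5):
  1. access 28: MISS. Cache: [28(c=1)]
  2. access 99: MISS. Cache: [28(c=1) 99(c=1)]
  3. access 44: MISS. Cache: [28(c=1) 99(c=1) 44(c=1)]
  4. access 44: HIT, count now 2. Cache: [28(c=1) 99(c=1) 44(c=2)]
  5. access 85: MISS. Cache: [28(c=1) 99(c=1) 85(c=1) 44(c=2)]
  6. access 99: HIT, count now 2. Cache: [28(c=1) 85(c=1) 44(c=2) 99(c=2)]
  7. access 68: MISS. Cache: [28(c=1) 85(c=1) 68(c=1) 44(c=2) 99(c=2)]
  8. access 44: HIT, count now 3. Cache: [28(c=1) 85(c=1) 68(c=1) 99(c=2) 44(c=3)]
  9. access 44: HIT, count now 4. Cache: [28(c=1) 85(c=1) 68(c=1) 99(c=2) 44(c=4)]
  10. access 28: HIT, count now 2. Cache: [85(c=1) 68(c=1) 99(c=2) 28(c=2) 44(c=4)]
  11. access 28: HIT, count now 3. Cache: [85(c=1) 68(c=1) 99(c=2) 28(c=3) 44(c=4)]
  12. access 19: MISS, evict 85(c=1). Cache: [68(c=1) 19(c=1) 99(c=2) 28(c=3) 44(c=4)]
  13. access 63: MISS, evict 68(c=1). Cache: [19(c=1) 63(c=1) 99(c=2) 28(c=3) 44(c=4)]
  14. access 78: MISS, evict 19(c=1). Cache: [63(c=1) 78(c=1) 99(c=2) 28(c=3) 44(c=4)]
  15. access 85: MISS, evict 63(c=1). Cache: [78(c=1) 85(c=1) 99(c=2) 28(c=3) 44(c=4)]
  16. access 19: MISS, evict 78(c=1). Cache: [85(c=1) 19(c=1) 99(c=2) 28(c=3) 44(c=4)]
  17. access 63: MISS, evict 85(c=1). Cache: [19(c=1) 63(c=1) 99(c=2) 28(c=3) 44(c=4)]
  18. access 63: HIT, count now 2. Cache: [19(c=1) 99(c=2) 63(c=2) 28(c=3) 44(c=4)]
  19. access 63: HIT, count now 3. Cache: [19(c=1) 99(c=2) 28(c=3) 63(c=3) 44(c=4)]
  20. access 19: HIT, count now 2. Cache: [99(c=2) 19(c=2) 28(c=3) 63(c=3) 44(c=4)]
  21. access 63: HIT, count now 4. Cache: [99(c=2) 19(c=2) 28(c=3) 44(c=4) 63(c=4)]
  22. access 63: HIT, count now 5. Cache: [99(c=2) 19(c=2) 28(c=3) 44(c=4) 63(c=5)]
  23. access 78: MISS, evict 99(c=2). Cache: [78(c=1) 19(c=2) 28(c=3) 44(c=4) 63(c=5)]
  24. access 19: HIT, count now 3. Cache: [78(c=1) 28(c=3) 19(c=3) 44(c=4) 63(c=5)]
  25. access 44: HIT, count now 5. Cache: [78(c=1) 28(c=3) 19(c=3) 63(c=5) 44(c=5)]
  26. access 44: HIT, count now 6. Cache: [78(c=1) 28(c=3) 19(c=3) 63(c=5) 44(c=6)]
  27. access 85: MISS, evict 78(c=1). Cache: [85(c=1) 28(c=3) 19(c=3) 63(c=5) 44(c=6)]
  28. access 19: HIT, count now 4. Cache: [85(c=1) 28(c=3) 19(c=4) 63(c=5) 44(c=6)]
  29. access 44: HIT, count now 7. Cache: [85(c=1) 28(c=3) 19(c=4) 63(c=5) 44(c=7)]
Total: 16 hits, 13 misses, 8 evictions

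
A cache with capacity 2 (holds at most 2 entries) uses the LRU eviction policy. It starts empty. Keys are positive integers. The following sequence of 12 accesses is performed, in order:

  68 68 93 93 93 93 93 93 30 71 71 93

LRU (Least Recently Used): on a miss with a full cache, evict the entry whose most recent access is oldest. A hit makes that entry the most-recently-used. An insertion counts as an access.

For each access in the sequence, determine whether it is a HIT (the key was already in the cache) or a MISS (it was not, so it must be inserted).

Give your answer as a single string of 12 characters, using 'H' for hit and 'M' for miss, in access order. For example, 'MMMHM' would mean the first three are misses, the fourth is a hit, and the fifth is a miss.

LRU simulation (capacity=2):
  1. access 68: MISS. Cache (LRU->MRU): [68]
  2. access 68: HIT. Cache (LRU->MRU): [68]
  3. access 93: MISS. Cache (LRU->MRU): [68 93]
  4. access 93: HIT. Cache (LRU->MRU): [68 93]
  5. access 93: HIT. Cache (LRU->MRU): [68 93]
  6. access 93: HIT. Cache (LRU->MRU): [68 93]
  7. access 93: HIT. Cache (LRU->MRU): [68 93]
  8. access 93: HIT. Cache (LRU->MRU): [68 93]
  9. access 30: MISS, evict 68. Cache (LRU->MRU): [93 30]
  10. access 71: MISS, evict 93. Cache (LRU->MRU): [30 71]
  11. access 71: HIT. Cache (LRU->MRU): [30 71]
  12. access 93: MISS, evict 30. Cache (LRU->MRU): [71 93]
Total: 7 hits, 5 misses, 3 evictions

Answer: MHMHHHHHMMHM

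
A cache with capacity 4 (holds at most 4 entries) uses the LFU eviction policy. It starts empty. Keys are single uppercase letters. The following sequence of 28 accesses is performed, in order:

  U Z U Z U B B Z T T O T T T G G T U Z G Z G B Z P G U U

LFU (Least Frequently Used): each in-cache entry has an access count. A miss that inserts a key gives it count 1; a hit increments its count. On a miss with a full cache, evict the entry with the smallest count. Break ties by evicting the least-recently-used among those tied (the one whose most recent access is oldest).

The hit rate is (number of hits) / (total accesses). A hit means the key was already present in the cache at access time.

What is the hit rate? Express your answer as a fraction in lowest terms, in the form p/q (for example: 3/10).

LFU simulation (capacity=4):
  1. access U: MISS. Cache: [U(c=1)]
  2. access Z: MISS. Cache: [U(c=1) Z(c=1)]
  3. access U: HIT, count now 2. Cache: [Z(c=1) U(c=2)]
  4. access Z: HIT, count now 2. Cache: [U(c=2) Z(c=2)]
  5. access U: HIT, count now 3. Cache: [Z(c=2) U(c=3)]
  6. access B: MISS. Cache: [B(c=1) Z(c=2) U(c=3)]
  7. access B: HIT, count now 2. Cache: [Z(c=2) B(c=2) U(c=3)]
  8. access Z: HIT, count now 3. Cache: [B(c=2) U(c=3) Z(c=3)]
  9. access T: MISS. Cache: [T(c=1) B(c=2) U(c=3) Z(c=3)]
  10. access T: HIT, count now 2. Cache: [B(c=2) T(c=2) U(c=3) Z(c=3)]
  11. access O: MISS, evict B(c=2). Cache: [O(c=1) T(c=2) U(c=3) Z(c=3)]
  12. access T: HIT, count now 3. Cache: [O(c=1) U(c=3) Z(c=3) T(c=3)]
  13. access T: HIT, count now 4. Cache: [O(c=1) U(c=3) Z(c=3) T(c=4)]
  14. access T: HIT, count now 5. Cache: [O(c=1) U(c=3) Z(c=3) T(c=5)]
  15. access G: MISS, evict O(c=1). Cache: [G(c=1) U(c=3) Z(c=3) T(c=5)]
  16. access G: HIT, count now 2. Cache: [G(c=2) U(c=3) Z(c=3) T(c=5)]
  17. access T: HIT, count now 6. Cache: [G(c=2) U(c=3) Z(c=3) T(c=6)]
  18. access U: HIT, count now 4. Cache: [G(c=2) Z(c=3) U(c=4) T(c=6)]
  19. access Z: HIT, count now 4. Cache: [G(c=2) U(c=4) Z(c=4) T(c=6)]
  20. access G: HIT, count now 3. Cache: [G(c=3) U(c=4) Z(c=4) T(c=6)]
  21. access Z: HIT, count now 5. Cache: [G(c=3) U(c=4) Z(c=5) T(c=6)]
  22. access G: HIT, count now 4. Cache: [U(c=4) G(c=4) Z(c=5) T(c=6)]
  23. access B: MISS, evict U(c=4). Cache: [B(c=1) G(c=4) Z(c=5) T(c=6)]
  24. access Z: HIT, count now 6. Cache: [B(c=1) G(c=4) T(c=6) Z(c=6)]
  25. access P: MISS, evict B(c=1). Cache: [P(c=1) G(c=4) T(c=6) Z(c=6)]
  26. access G: HIT, count now 5. Cache: [P(c=1) G(c=5) T(c=6) Z(c=6)]
  27. access U: MISS, evict P(c=1). Cache: [U(c=1) G(c=5) T(c=6) Z(c=6)]
  28. access U: HIT, count now 2. Cache: [U(c=2) G(c=5) T(c=6) Z(c=6)]
Total: 19 hits, 9 misses, 5 evictions

Hit rate = 19/28

Answer: 19/28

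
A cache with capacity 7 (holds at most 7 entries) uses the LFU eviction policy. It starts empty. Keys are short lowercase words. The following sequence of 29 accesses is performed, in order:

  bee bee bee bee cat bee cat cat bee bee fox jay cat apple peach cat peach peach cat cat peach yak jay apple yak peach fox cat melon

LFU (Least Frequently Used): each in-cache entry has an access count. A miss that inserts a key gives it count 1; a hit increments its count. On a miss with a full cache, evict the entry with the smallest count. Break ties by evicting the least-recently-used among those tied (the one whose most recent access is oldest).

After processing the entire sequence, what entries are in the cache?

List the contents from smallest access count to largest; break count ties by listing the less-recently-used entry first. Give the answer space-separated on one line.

Answer: melon apple yak fox peach bee cat

Derivation:
LFU simulation (capacity=7):
  1. access bee: MISS. Cache: [bee(c=1)]
  2. access bee: HIT, count now 2. Cache: [bee(c=2)]
  3. access bee: HIT, count now 3. Cache: [bee(c=3)]
  4. access bee: HIT, count now 4. Cache: [bee(c=4)]
  5. access cat: MISS. Cache: [cat(c=1) bee(c=4)]
  6. access bee: HIT, count now 5. Cache: [cat(c=1) bee(c=5)]
  7. access cat: HIT, count now 2. Cache: [cat(c=2) bee(c=5)]
  8. access cat: HIT, count now 3. Cache: [cat(c=3) bee(c=5)]
  9. access bee: HIT, count now 6. Cache: [cat(c=3) bee(c=6)]
  10. access bee: HIT, count now 7. Cache: [cat(c=3) bee(c=7)]
  11. access fox: MISS. Cache: [fox(c=1) cat(c=3) bee(c=7)]
  12. access jay: MISS. Cache: [fox(c=1) jay(c=1) cat(c=3) bee(c=7)]
  13. access cat: HIT, count now 4. Cache: [fox(c=1) jay(c=1) cat(c=4) bee(c=7)]
  14. access apple: MISS. Cache: [fox(c=1) jay(c=1) apple(c=1) cat(c=4) bee(c=7)]
  15. access peach: MISS. Cache: [fox(c=1) jay(c=1) apple(c=1) peach(c=1) cat(c=4) bee(c=7)]
  16. access cat: HIT, count now 5. Cache: [fox(c=1) jay(c=1) apple(c=1) peach(c=1) cat(c=5) bee(c=7)]
  17. access peach: HIT, count now 2. Cache: [fox(c=1) jay(c=1) apple(c=1) peach(c=2) cat(c=5) bee(c=7)]
  18. access peach: HIT, count now 3. Cache: [fox(c=1) jay(c=1) apple(c=1) peach(c=3) cat(c=5) bee(c=7)]
  19. access cat: HIT, count now 6. Cache: [fox(c=1) jay(c=1) apple(c=1) peach(c=3) cat(c=6) bee(c=7)]
  20. access cat: HIT, count now 7. Cache: [fox(c=1) jay(c=1) apple(c=1) peach(c=3) bee(c=7) cat(c=7)]
  21. access peach: HIT, count now 4. Cache: [fox(c=1) jay(c=1) apple(c=1) peach(c=4) bee(c=7) cat(c=7)]
  22. access yak: MISS. Cache: [fox(c=1) jay(c=1) apple(c=1) yak(c=1) peach(c=4) bee(c=7) cat(c=7)]
  23. access jay: HIT, count now 2. Cache: [fox(c=1) apple(c=1) yak(c=1) jay(c=2) peach(c=4) bee(c=7) cat(c=7)]
  24. access apple: HIT, count now 2. Cache: [fox(c=1) yak(c=1) jay(c=2) apple(c=2) peach(c=4) bee(c=7) cat(c=7)]
  25. access yak: HIT, count now 2. Cache: [fox(c=1) jay(c=2) apple(c=2) yak(c=2) peach(c=4) bee(c=7) cat(c=7)]
  26. access peach: HIT, count now 5. Cache: [fox(c=1) jay(c=2) apple(c=2) yak(c=2) peach(c=5) bee(c=7) cat(c=7)]
  27. access fox: HIT, count now 2. Cache: [jay(c=2) apple(c=2) yak(c=2) fox(c=2) peach(c=5) bee(c=7) cat(c=7)]
  28. access cat: HIT, count now 8. Cache: [jay(c=2) apple(c=2) yak(c=2) fox(c=2) peach(c=5) bee(c=7) cat(c=8)]
  29. access melon: MISS, evict jay(c=2). Cache: [melon(c=1) apple(c=2) yak(c=2) fox(c=2) peach(c=5) bee(c=7) cat(c=8)]
Total: 21 hits, 8 misses, 1 evictions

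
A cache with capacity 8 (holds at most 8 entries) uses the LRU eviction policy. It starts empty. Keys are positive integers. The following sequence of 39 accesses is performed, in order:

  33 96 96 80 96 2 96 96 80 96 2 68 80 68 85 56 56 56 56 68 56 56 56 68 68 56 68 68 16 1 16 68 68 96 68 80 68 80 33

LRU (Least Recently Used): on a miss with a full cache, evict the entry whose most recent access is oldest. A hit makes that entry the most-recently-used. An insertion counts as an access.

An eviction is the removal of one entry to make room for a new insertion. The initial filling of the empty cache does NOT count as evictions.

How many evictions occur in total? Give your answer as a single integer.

Answer: 2

Derivation:
LRU simulation (capacity=8):
  1. access 33: MISS. Cache (LRU->MRU): [33]
  2. access 96: MISS. Cache (LRU->MRU): [33 96]
  3. access 96: HIT. Cache (LRU->MRU): [33 96]
  4. access 80: MISS. Cache (LRU->MRU): [33 96 80]
  5. access 96: HIT. Cache (LRU->MRU): [33 80 96]
  6. access 2: MISS. Cache (LRU->MRU): [33 80 96 2]
  7. access 96: HIT. Cache (LRU->MRU): [33 80 2 96]
  8. access 96: HIT. Cache (LRU->MRU): [33 80 2 96]
  9. access 80: HIT. Cache (LRU->MRU): [33 2 96 80]
  10. access 96: HIT. Cache (LRU->MRU): [33 2 80 96]
  11. access 2: HIT. Cache (LRU->MRU): [33 80 96 2]
  12. access 68: MISS. Cache (LRU->MRU): [33 80 96 2 68]
  13. access 80: HIT. Cache (LRU->MRU): [33 96 2 68 80]
  14. access 68: HIT. Cache (LRU->MRU): [33 96 2 80 68]
  15. access 85: MISS. Cache (LRU->MRU): [33 96 2 80 68 85]
  16. access 56: MISS. Cache (LRU->MRU): [33 96 2 80 68 85 56]
  17. access 56: HIT. Cache (LRU->MRU): [33 96 2 80 68 85 56]
  18. access 56: HIT. Cache (LRU->MRU): [33 96 2 80 68 85 56]
  19. access 56: HIT. Cache (LRU->MRU): [33 96 2 80 68 85 56]
  20. access 68: HIT. Cache (LRU->MRU): [33 96 2 80 85 56 68]
  21. access 56: HIT. Cache (LRU->MRU): [33 96 2 80 85 68 56]
  22. access 56: HIT. Cache (LRU->MRU): [33 96 2 80 85 68 56]
  23. access 56: HIT. Cache (LRU->MRU): [33 96 2 80 85 68 56]
  24. access 68: HIT. Cache (LRU->MRU): [33 96 2 80 85 56 68]
  25. access 68: HIT. Cache (LRU->MRU): [33 96 2 80 85 56 68]
  26. access 56: HIT. Cache (LRU->MRU): [33 96 2 80 85 68 56]
  27. access 68: HIT. Cache (LRU->MRU): [33 96 2 80 85 56 68]
  28. access 68: HIT. Cache (LRU->MRU): [33 96 2 80 85 56 68]
  29. access 16: MISS. Cache (LRU->MRU): [33 96 2 80 85 56 68 16]
  30. access 1: MISS, evict 33. Cache (LRU->MRU): [96 2 80 85 56 68 16 1]
  31. access 16: HIT. Cache (LRU->MRU): [96 2 80 85 56 68 1 16]
  32. access 68: HIT. Cache (LRU->MRU): [96 2 80 85 56 1 16 68]
  33. access 68: HIT. Cache (LRU->MRU): [96 2 80 85 56 1 16 68]
  34. access 96: HIT. Cache (LRU->MRU): [2 80 85 56 1 16 68 96]
  35. access 68: HIT. Cache (LRU->MRU): [2 80 85 56 1 16 96 68]
  36. access 80: HIT. Cache (LRU->MRU): [2 85 56 1 16 96 68 80]
  37. access 68: HIT. Cache (LRU->MRU): [2 85 56 1 16 96 80 68]
  38. access 80: HIT. Cache (LRU->MRU): [2 85 56 1 16 96 68 80]
  39. access 33: MISS, evict 2. Cache (LRU->MRU): [85 56 1 16 96 68 80 33]
Total: 29 hits, 10 misses, 2 evictions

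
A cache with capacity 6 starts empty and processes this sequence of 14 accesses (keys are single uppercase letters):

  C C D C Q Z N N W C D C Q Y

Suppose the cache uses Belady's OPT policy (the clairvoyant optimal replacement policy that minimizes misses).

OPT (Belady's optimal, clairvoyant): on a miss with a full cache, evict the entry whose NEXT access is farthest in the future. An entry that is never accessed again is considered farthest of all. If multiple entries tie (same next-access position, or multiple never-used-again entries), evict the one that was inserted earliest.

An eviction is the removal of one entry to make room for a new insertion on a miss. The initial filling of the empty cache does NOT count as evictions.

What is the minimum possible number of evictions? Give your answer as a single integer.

OPT (Belady) simulation (capacity=6):
  1. access C: MISS. Cache: [C]
  2. access C: HIT. Next use of C: step 4. Cache: [C]
  3. access D: MISS. Cache: [C D]
  4. access C: HIT. Next use of C: step 10. Cache: [C D]
  5. access Q: MISS. Cache: [C D Q]
  6. access Z: MISS. Cache: [C D Q Z]
  7. access N: MISS. Cache: [C D Q Z N]
  8. access N: HIT. Next use of N: never. Cache: [C D Q Z N]
  9. access W: MISS. Cache: [C D Q Z N W]
  10. access C: HIT. Next use of C: step 12. Cache: [C D Q Z N W]
  11. access D: HIT. Next use of D: never. Cache: [C D Q Z N W]
  12. access C: HIT. Next use of C: never. Cache: [C D Q Z N W]
  13. access Q: HIT. Next use of Q: never. Cache: [C D Q Z N W]
  14. access Y: MISS, evict C (next use: never). Cache: [D Q Z N W Y]
Total: 7 hits, 7 misses, 1 evictions

Answer: 1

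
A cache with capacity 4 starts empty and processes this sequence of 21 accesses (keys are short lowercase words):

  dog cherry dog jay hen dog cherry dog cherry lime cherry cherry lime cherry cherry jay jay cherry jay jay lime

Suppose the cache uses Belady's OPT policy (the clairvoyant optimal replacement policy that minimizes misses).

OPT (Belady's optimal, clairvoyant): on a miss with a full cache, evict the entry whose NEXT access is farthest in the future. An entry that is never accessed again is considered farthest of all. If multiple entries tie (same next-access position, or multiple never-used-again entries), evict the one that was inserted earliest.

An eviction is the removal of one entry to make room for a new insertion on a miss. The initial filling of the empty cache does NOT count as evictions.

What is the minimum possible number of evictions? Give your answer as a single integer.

Answer: 1

Derivation:
OPT (Belady) simulation (capacity=4):
  1. access dog: MISS. Cache: [dog]
  2. access cherry: MISS. Cache: [dog cherry]
  3. access dog: HIT. Next use of dog: step 6. Cache: [dog cherry]
  4. access jay: MISS. Cache: [dog cherry jay]
  5. access hen: MISS. Cache: [dog cherry jay hen]
  6. access dog: HIT. Next use of dog: step 8. Cache: [dog cherry jay hen]
  7. access cherry: HIT. Next use of cherry: step 9. Cache: [dog cherry jay hen]
  8. access dog: HIT. Next use of dog: never. Cache: [dog cherry jay hen]
  9. access cherry: HIT. Next use of cherry: step 11. Cache: [dog cherry jay hen]
  10. access lime: MISS, evict dog (next use: never). Cache: [cherry jay hen lime]
  11. access cherry: HIT. Next use of cherry: step 12. Cache: [cherry jay hen lime]
  12. access cherry: HIT. Next use of cherry: step 14. Cache: [cherry jay hen lime]
  13. access lime: HIT. Next use of lime: step 21. Cache: [cherry jay hen lime]
  14. access cherry: HIT. Next use of cherry: step 15. Cache: [cherry jay hen lime]
  15. access cherry: HIT. Next use of cherry: step 18. Cache: [cherry jay hen lime]
  16. access jay: HIT. Next use of jay: step 17. Cache: [cherry jay hen lime]
  17. access jay: HIT. Next use of jay: step 19. Cache: [cherry jay hen lime]
  18. access cherry: HIT. Next use of cherry: never. Cache: [cherry jay hen lime]
  19. access jay: HIT. Next use of jay: step 20. Cache: [cherry jay hen lime]
  20. access jay: HIT. Next use of jay: never. Cache: [cherry jay hen lime]
  21. access lime: HIT. Next use of lime: never. Cache: [cherry jay hen lime]
Total: 16 hits, 5 misses, 1 evictions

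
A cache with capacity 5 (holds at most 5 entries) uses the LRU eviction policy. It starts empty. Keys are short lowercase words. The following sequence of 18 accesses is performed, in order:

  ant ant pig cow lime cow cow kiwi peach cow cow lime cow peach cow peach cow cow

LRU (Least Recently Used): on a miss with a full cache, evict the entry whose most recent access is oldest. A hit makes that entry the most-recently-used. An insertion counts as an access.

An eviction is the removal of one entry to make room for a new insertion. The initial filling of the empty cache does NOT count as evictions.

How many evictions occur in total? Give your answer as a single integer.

Answer: 1

Derivation:
LRU simulation (capacity=5):
  1. access ant: MISS. Cache (LRU->MRU): [ant]
  2. access ant: HIT. Cache (LRU->MRU): [ant]
  3. access pig: MISS. Cache (LRU->MRU): [ant pig]
  4. access cow: MISS. Cache (LRU->MRU): [ant pig cow]
  5. access lime: MISS. Cache (LRU->MRU): [ant pig cow lime]
  6. access cow: HIT. Cache (LRU->MRU): [ant pig lime cow]
  7. access cow: HIT. Cache (LRU->MRU): [ant pig lime cow]
  8. access kiwi: MISS. Cache (LRU->MRU): [ant pig lime cow kiwi]
  9. access peach: MISS, evict ant. Cache (LRU->MRU): [pig lime cow kiwi peach]
  10. access cow: HIT. Cache (LRU->MRU): [pig lime kiwi peach cow]
  11. access cow: HIT. Cache (LRU->MRU): [pig lime kiwi peach cow]
  12. access lime: HIT. Cache (LRU->MRU): [pig kiwi peach cow lime]
  13. access cow: HIT. Cache (LRU->MRU): [pig kiwi peach lime cow]
  14. access peach: HIT. Cache (LRU->MRU): [pig kiwi lime cow peach]
  15. access cow: HIT. Cache (LRU->MRU): [pig kiwi lime peach cow]
  16. access peach: HIT. Cache (LRU->MRU): [pig kiwi lime cow peach]
  17. access cow: HIT. Cache (LRU->MRU): [pig kiwi lime peach cow]
  18. access cow: HIT. Cache (LRU->MRU): [pig kiwi lime peach cow]
Total: 12 hits, 6 misses, 1 evictions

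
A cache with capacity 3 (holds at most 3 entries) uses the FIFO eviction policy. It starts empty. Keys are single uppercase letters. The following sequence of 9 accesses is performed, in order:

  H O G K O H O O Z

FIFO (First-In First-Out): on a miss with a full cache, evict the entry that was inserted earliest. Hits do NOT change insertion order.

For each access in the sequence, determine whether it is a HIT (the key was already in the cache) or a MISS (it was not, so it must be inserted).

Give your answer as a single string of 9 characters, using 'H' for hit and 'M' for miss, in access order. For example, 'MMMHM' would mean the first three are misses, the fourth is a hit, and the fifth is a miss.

Answer: MMMMHMMHM

Derivation:
FIFO simulation (capacity=3):
  1. access H: MISS. Cache (old->new): [H]
  2. access O: MISS. Cache (old->new): [H O]
  3. access G: MISS. Cache (old->new): [H O G]
  4. access K: MISS, evict H. Cache (old->new): [O G K]
  5. access O: HIT. Cache (old->new): [O G K]
  6. access H: MISS, evict O. Cache (old->new): [G K H]
  7. access O: MISS, evict G. Cache (old->new): [K H O]
  8. access O: HIT. Cache (old->new): [K H O]
  9. access Z: MISS, evict K. Cache (old->new): [H O Z]
Total: 2 hits, 7 misses, 4 evictions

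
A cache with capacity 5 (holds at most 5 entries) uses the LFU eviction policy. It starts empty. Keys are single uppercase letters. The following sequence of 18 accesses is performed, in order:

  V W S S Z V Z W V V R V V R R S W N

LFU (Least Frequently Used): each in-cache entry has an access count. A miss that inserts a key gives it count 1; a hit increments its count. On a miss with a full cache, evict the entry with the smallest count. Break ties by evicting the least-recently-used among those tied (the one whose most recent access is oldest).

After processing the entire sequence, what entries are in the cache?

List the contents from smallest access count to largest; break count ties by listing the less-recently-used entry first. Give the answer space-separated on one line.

LFU simulation (capacity=5):
  1. access V: MISS. Cache: [V(c=1)]
  2. access W: MISS. Cache: [V(c=1) W(c=1)]
  3. access S: MISS. Cache: [V(c=1) W(c=1) S(c=1)]
  4. access S: HIT, count now 2. Cache: [V(c=1) W(c=1) S(c=2)]
  5. access Z: MISS. Cache: [V(c=1) W(c=1) Z(c=1) S(c=2)]
  6. access V: HIT, count now 2. Cache: [W(c=1) Z(c=1) S(c=2) V(c=2)]
  7. access Z: HIT, count now 2. Cache: [W(c=1) S(c=2) V(c=2) Z(c=2)]
  8. access W: HIT, count now 2. Cache: [S(c=2) V(c=2) Z(c=2) W(c=2)]
  9. access V: HIT, count now 3. Cache: [S(c=2) Z(c=2) W(c=2) V(c=3)]
  10. access V: HIT, count now 4. Cache: [S(c=2) Z(c=2) W(c=2) V(c=4)]
  11. access R: MISS. Cache: [R(c=1) S(c=2) Z(c=2) W(c=2) V(c=4)]
  12. access V: HIT, count now 5. Cache: [R(c=1) S(c=2) Z(c=2) W(c=2) V(c=5)]
  13. access V: HIT, count now 6. Cache: [R(c=1) S(c=2) Z(c=2) W(c=2) V(c=6)]
  14. access R: HIT, count now 2. Cache: [S(c=2) Z(c=2) W(c=2) R(c=2) V(c=6)]
  15. access R: HIT, count now 3. Cache: [S(c=2) Z(c=2) W(c=2) R(c=3) V(c=6)]
  16. access S: HIT, count now 3. Cache: [Z(c=2) W(c=2) R(c=3) S(c=3) V(c=6)]
  17. access W: HIT, count now 3. Cache: [Z(c=2) R(c=3) S(c=3) W(c=3) V(c=6)]
  18. access N: MISS, evict Z(c=2). Cache: [N(c=1) R(c=3) S(c=3) W(c=3) V(c=6)]
Total: 12 hits, 6 misses, 1 evictions

Answer: N R S W V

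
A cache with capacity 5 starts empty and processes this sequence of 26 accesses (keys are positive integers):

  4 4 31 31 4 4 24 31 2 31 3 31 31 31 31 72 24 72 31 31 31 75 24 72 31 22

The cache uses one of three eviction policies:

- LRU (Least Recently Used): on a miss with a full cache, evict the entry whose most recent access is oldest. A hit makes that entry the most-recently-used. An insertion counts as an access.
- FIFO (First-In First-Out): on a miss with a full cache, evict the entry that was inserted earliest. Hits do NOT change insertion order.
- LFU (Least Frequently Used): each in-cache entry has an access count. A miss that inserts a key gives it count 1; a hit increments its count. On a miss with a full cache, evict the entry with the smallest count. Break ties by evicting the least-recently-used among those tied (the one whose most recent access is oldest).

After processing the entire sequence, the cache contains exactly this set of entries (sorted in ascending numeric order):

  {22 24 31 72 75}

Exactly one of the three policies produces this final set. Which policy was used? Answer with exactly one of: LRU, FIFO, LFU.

Answer: LRU

Derivation:
Simulating under each policy and comparing final sets:
  LRU: final set = {22 24 31 72 75} -> MATCHES target
  FIFO: final set = {3 22 31 72 75} -> differs
  LFU: final set = {4 22 24 31 72} -> differs
Only LRU produces the target set.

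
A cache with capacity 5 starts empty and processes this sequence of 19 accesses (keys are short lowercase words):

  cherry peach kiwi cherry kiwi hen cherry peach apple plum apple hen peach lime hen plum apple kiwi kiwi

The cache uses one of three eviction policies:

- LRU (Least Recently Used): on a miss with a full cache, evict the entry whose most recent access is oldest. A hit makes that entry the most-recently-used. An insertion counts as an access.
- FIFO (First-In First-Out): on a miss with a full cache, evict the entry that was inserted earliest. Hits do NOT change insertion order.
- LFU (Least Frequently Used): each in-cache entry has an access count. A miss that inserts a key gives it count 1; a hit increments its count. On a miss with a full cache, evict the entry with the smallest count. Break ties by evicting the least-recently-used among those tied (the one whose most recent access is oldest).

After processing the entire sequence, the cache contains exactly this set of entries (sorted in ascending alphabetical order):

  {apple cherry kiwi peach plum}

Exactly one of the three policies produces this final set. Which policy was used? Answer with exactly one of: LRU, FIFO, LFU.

Answer: LFU

Derivation:
Simulating under each policy and comparing final sets:
  LRU: final set = {apple hen kiwi lime plum} -> differs
  FIFO: final set = {apple hen kiwi lime plum} -> differs
  LFU: final set = {apple cherry kiwi peach plum} -> MATCHES target
Only LFU produces the target set.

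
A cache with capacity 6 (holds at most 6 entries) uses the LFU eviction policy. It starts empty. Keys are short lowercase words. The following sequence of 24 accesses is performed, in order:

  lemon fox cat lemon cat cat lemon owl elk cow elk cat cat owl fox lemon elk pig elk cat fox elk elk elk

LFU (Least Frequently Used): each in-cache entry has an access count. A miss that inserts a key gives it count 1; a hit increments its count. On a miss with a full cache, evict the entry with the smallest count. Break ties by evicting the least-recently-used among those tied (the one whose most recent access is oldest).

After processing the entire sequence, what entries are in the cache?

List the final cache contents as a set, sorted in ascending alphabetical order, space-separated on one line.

LFU simulation (capacity=6):
  1. access lemon: MISS. Cache: [lemon(c=1)]
  2. access fox: MISS. Cache: [lemon(c=1) fox(c=1)]
  3. access cat: MISS. Cache: [lemon(c=1) fox(c=1) cat(c=1)]
  4. access lemon: HIT, count now 2. Cache: [fox(c=1) cat(c=1) lemon(c=2)]
  5. access cat: HIT, count now 2. Cache: [fox(c=1) lemon(c=2) cat(c=2)]
  6. access cat: HIT, count now 3. Cache: [fox(c=1) lemon(c=2) cat(c=3)]
  7. access lemon: HIT, count now 3. Cache: [fox(c=1) cat(c=3) lemon(c=3)]
  8. access owl: MISS. Cache: [fox(c=1) owl(c=1) cat(c=3) lemon(c=3)]
  9. access elk: MISS. Cache: [fox(c=1) owl(c=1) elk(c=1) cat(c=3) lemon(c=3)]
  10. access cow: MISS. Cache: [fox(c=1) owl(c=1) elk(c=1) cow(c=1) cat(c=3) lemon(c=3)]
  11. access elk: HIT, count now 2. Cache: [fox(c=1) owl(c=1) cow(c=1) elk(c=2) cat(c=3) lemon(c=3)]
  12. access cat: HIT, count now 4. Cache: [fox(c=1) owl(c=1) cow(c=1) elk(c=2) lemon(c=3) cat(c=4)]
  13. access cat: HIT, count now 5. Cache: [fox(c=1) owl(c=1) cow(c=1) elk(c=2) lemon(c=3) cat(c=5)]
  14. access owl: HIT, count now 2. Cache: [fox(c=1) cow(c=1) elk(c=2) owl(c=2) lemon(c=3) cat(c=5)]
  15. access fox: HIT, count now 2. Cache: [cow(c=1) elk(c=2) owl(c=2) fox(c=2) lemon(c=3) cat(c=5)]
  16. access lemon: HIT, count now 4. Cache: [cow(c=1) elk(c=2) owl(c=2) fox(c=2) lemon(c=4) cat(c=5)]
  17. access elk: HIT, count now 3. Cache: [cow(c=1) owl(c=2) fox(c=2) elk(c=3) lemon(c=4) cat(c=5)]
  18. access pig: MISS, evict cow(c=1). Cache: [pig(c=1) owl(c=2) fox(c=2) elk(c=3) lemon(c=4) cat(c=5)]
  19. access elk: HIT, count now 4. Cache: [pig(c=1) owl(c=2) fox(c=2) lemon(c=4) elk(c=4) cat(c=5)]
  20. access cat: HIT, count now 6. Cache: [pig(c=1) owl(c=2) fox(c=2) lemon(c=4) elk(c=4) cat(c=6)]
  21. access fox: HIT, count now 3. Cache: [pig(c=1) owl(c=2) fox(c=3) lemon(c=4) elk(c=4) cat(c=6)]
  22. access elk: HIT, count now 5. Cache: [pig(c=1) owl(c=2) fox(c=3) lemon(c=4) elk(c=5) cat(c=6)]
  23. access elk: HIT, count now 6. Cache: [pig(c=1) owl(c=2) fox(c=3) lemon(c=4) cat(c=6) elk(c=6)]
  24. access elk: HIT, count now 7. Cache: [pig(c=1) owl(c=2) fox(c=3) lemon(c=4) cat(c=6) elk(c=7)]
Total: 17 hits, 7 misses, 1 evictions

Answer: cat elk fox lemon owl pig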